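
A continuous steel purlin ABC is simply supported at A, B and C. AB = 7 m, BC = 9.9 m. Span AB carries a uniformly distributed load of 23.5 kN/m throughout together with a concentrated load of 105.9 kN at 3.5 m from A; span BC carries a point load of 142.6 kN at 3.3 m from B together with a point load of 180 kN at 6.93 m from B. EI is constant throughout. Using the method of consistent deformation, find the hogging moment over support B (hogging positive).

M_B = 412.8 kN·m

Take M_B as the redundant. Released structure: two simple spans AB and BC with a hinge at B.
Rotations at B on the released spans (each span's end-slope, ×1/EI):
  span AB: UDL 23.5: wL³/(24EI) = 335.9/EI
  span AB: point load 105.9 at a = 3.5: Pab(L + a)/(6LEI) = 324.3/EI
  span BC: point load 142.6 at a = 3.3: Pab(L + b)/(6LEI) = 862.7/EI
  span BC: point load 180 at a = 6.93: Pab(L + b)/(6LEI) = 802.7/EI
  relative rotation θ_0 = (660.2 + 1665)/EI = 2326/EI
A unit hogging moment at B produces rotation L₁/(3EI) + L₂/(3EI) = 5.633/EI.
Slope continuity at B: θ_0 = M_B·5.633/EI, so M_B = 2326/5.633 = 412.8 kN·m (hogging).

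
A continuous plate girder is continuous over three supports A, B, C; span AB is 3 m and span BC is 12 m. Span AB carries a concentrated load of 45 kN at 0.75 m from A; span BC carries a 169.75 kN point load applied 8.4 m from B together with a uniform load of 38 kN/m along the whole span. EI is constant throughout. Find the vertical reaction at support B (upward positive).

R_B = 612.2 kN

Release continuity at B by inserting a hinge; the redundant is the internal moment M_B. The primary structure is two simply-supported spans AB and BC.
Discontinuity in slope at B on the released structure — sum the simple-span end rotations:
  span AB: point load 45 at a = 0.75: Pab(L + a)/(6LEI) = 15.82/EI
  span BC: point load 169.75 at a = 8.4: Pab(L + b)/(6LEI) = 1112/EI
  span BC: UDL 38: wL³/(24EI) = 2736/EI
  relative rotation θ_0 = (15.82 + 3848)/EI = 3864/EI
A unit hogging moment at B produces rotation L₁/(3EI) + L₂/(3EI) = 5/EI.
Compatibility: M_B·(L₁+L₂)/(3EI) = θ_0, giving M_B = 772.8 kN·m (hogging).
Span AB, ΣM about A with M_B applied at B: R_B^{AB}·3 = 33.75 + 772.8, so R_B^{AB} = 268.9 kN and R_A = 45 − 268.9 = -223.9 kN.
Span BC, ΣM about C: R_B^{BC}·12 = 3347 + 772.8, so R_B^{BC} = 343.3 kN and R_C = 625.8 − 343.3 = 282.4 kN.
R_B = 268.9 + 343.3 = 612.2 kN.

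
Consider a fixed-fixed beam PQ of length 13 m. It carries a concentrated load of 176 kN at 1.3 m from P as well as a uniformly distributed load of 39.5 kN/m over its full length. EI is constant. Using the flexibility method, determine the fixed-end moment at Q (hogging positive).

M_Q = 576.9 kN·m

Release both end moments; the primary structure is a simply-supported span PQ with redundants M_P and M_Q.
End rotations of the released simple span under the applied load (×1/EI):
  at P: point load 176 at a = 1.3: Pab(L + b)/(6LEI) = 847.7/EI
  at Q: point load 176 at a = 1.3: Pab(L + a)/(6LEI) = 490.8/EI
  at P: UDL 39.5: wL³/(24EI) = 3616/EI
  at Q: UDL 39.5: wL³/(24EI) = 3616/EI
  θ_P0 = 4464/EI,  θ_Q0 = 4107/EI
Flexibility coefficients: a unit moment at one end gives L/(3EI) there and L/(6EI) at the far end, so f₁₁ = f₂₂ = 4.333/EI and f₁₂ = f₂₁ = 2.167/EI.
Compatibility — zero rotation at each built-in end:
  4.333 M_P + 2.167 M_Q = 4464
  2.167 M_P + 4.333 M_Q = 4107
Solving the pair gives M_P = 741.6 kN·m and M_Q = 576.9 kN·m (hogging).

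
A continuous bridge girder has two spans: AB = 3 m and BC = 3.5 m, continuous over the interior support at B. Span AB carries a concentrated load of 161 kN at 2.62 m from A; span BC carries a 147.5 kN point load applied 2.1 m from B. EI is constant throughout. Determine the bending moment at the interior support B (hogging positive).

M_B = 69.8 kN·m

Take M_B as the redundant. Released structure: two simple spans AB and BC with a hinge at B.
Rotations at B on the released spans (each span's end-slope, ×1/EI):
  span AB: point load 161 at a = 2.62: Pab(L + a)/(6LEI) = 50.05/EI
  span BC: point load 147.5 at a = 2.1: Pab(L + b)/(6LEI) = 101.2/EI
  relative rotation θ_0 = (50.05 + 101.2)/EI = 151.2/EI
A unit hogging moment at B produces rotation L₁/(3EI) + L₂/(3EI) = 2.167/EI.
Slope continuity at B: θ_0 = M_B·2.167/EI, so M_B = 151.2/2.167 = 69.8 kN·m (hogging).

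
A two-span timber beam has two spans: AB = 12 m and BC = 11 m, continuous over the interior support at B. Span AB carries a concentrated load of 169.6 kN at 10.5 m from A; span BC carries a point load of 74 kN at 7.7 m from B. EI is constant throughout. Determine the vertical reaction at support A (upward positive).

R_A = 7.698 kN

Take M_B as the redundant. Released structure: two simple spans AB and BC with a hinge at B.
Rotations at B on the released spans (each span's end-slope, ×1/EI):
  span AB: point load 169.6 at a = 10.5: Pab(L + a)/(6LEI) = 834.8/EI
  span BC: point load 74 at a = 7.7: Pab(L + b)/(6LEI) = 407.4/EI
  relative rotation θ_0 = (834.8 + 407.4)/EI = 1242/EI
A unit hogging moment at B produces rotation L₁/(3EI) + L₂/(3EI) = 7.667/EI.
Slope continuity at B: θ_0 = M_B·7.667/EI, so M_B = 1242/7.667 = 162 kN·m (hogging).
Span AB, ΣM about A with M_B applied at B: R_B^{AB}·12 = 1781 + 162, so R_B^{AB} = 161.9 kN and R_A = 169.6 − 161.9 = 7.698 kN.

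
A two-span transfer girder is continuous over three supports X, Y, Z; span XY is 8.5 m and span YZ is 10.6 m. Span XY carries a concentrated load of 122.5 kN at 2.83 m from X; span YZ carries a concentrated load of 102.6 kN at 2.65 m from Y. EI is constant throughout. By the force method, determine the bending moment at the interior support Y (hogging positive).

Take M_Y as the redundant. Released structure: two simple spans XY and YZ with a hinge at Y.
Rotations at Y on the released spans (each span's end-slope, ×1/EI):
  span XY: point load 122.5 at a = 2.83: Pab(L + a)/(6LEI) = 436.7/EI
  span YZ: point load 102.6 at a = 2.65: Pab(L + b)/(6LEI) = 630.4/EI
  relative rotation θ_0 = (436.7 + 630.4)/EI = 1067/EI
A unit hogging moment at Y produces rotation L₁/(3EI) + L₂/(3EI) = 6.367/EI.
Compatibility: M_Y·(L₁+L₂)/(3EI) = θ_0, giving M_Y = 167.6 kN·m (hogging).

M_Y = 167.6 kN·m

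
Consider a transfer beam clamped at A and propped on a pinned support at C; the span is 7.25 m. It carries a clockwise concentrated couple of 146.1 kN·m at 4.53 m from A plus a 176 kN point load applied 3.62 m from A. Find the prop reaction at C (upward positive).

R_C = 80.84 kN

Take the reaction at C as the redundant and release it; the primary structure is a cantilever fixed at A.
Downward deflection at the released point C due to the loads:
  clockwise couple 146.1 at a = 4.53: M₀a(2L − a)/(2EI) = 3299/EI
  point load 176 at a = 3.62: Pa²(3L − a)/(6EI) = 6969/EI
  δ_0 = 10268/EI
Tip deflection under a unit load at C: L³/(3EI) = 127/EI.
The prop prevents deflection at C: R_C = δ_0/δ_{CC} = 10268/127 = 80.84 kN.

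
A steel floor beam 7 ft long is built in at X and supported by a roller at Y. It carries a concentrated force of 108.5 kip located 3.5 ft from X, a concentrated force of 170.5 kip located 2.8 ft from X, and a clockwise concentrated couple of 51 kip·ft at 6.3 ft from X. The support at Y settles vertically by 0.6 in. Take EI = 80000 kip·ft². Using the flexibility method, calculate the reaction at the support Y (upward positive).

R_Y = 45.2 kip

Choose R_Y as the redundant. The primary structure is the cantilever fixed at X.
Downward deflection at the released point Y due to the loads:
  point load 108.5 at a = 3.5: Pa²(3L − a)/(6EI) = 3877/EI
  point load 170.5 at a = 2.8: Pa²(3L − a)/(6EI) = 4055/EI
  clockwise couple 51 at a = 6.3: M₀a(2L − a)/(2EI) = 1237/EI
  δ_0 = 9168/EI
Tip deflection under a unit load at Y: L³/(3EI) = 114.3/EI.
With EI = 80000 kip·ft²: δ_0 = 0.1146 ft and δ_{YY} = 0.001429 ft/kip.
Compatibility — the beam at Y must follow the support down by 0.05 ft: δ_0 − R_Y·δ_{YY} = 0.05, so R_Y = (0.1146 − 0.05)/0.001429 = 45.2 kip.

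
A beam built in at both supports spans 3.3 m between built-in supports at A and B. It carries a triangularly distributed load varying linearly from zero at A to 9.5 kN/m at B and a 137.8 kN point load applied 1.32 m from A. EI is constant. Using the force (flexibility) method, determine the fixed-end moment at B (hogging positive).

Release both end moments; the primary structure is a simply-supported span AB with redundants M_A and M_B.
Simple-span end rotations at A and B under the given loads:
  at A: triangular load, peak 9.5: 7w₀L³/(360EI) = 6.638/EI
  at B: triangular load, peak 9.5: w₀L³/(45EI) = 7.587/EI
  at A: point load 137.8 at a = 1.32: Pab(L + b)/(6LEI) = 96.04/EI
  at B: point load 137.8 at a = 1.32: Pab(L + a)/(6LEI) = 84.04/EI
  θ_A0 = 102.7/EI,  θ_B0 = 91.62/EI
Flexibility coefficients: a unit moment at one end gives L/(3EI) there and L/(6EI) at the far end, so f₁₁ = f₂₂ = 1.1/EI and f₁₂ = f₂₁ = 0.55/EI.
Compatibility — zero rotation at each built-in end:
  1.1 M_A + 0.55 M_B = 102.7
  0.55 M_A + 1.1 M_B = 91.62
Solving the pair gives M_A = 68.93 kN·m and M_B = 48.83 kN·m (hogging).

M_B = 48.83 kN·m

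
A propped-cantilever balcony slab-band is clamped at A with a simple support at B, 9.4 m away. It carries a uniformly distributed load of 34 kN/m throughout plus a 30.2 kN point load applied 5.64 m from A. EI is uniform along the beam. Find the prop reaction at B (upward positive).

Remove the prop at B; the released (primary) structure is a cantilever built in at A.
Primary-structure tip deflection at B by superposition:
  UDL 34: wL⁴/(8EI) = 33182/EI
  point load 30.2 at a = 5.64: Pa²(3L − a)/(6EI) = 3612/EI
  δ_0 = 36794/EI
Tip deflection under a unit load at B: L³/(3EI) = 276.9/EI.
The prop prevents deflection at B: R_B = δ_0/δ_{BB} = 36794/276.9 = 132.9 kN.

R_B = 132.9 kN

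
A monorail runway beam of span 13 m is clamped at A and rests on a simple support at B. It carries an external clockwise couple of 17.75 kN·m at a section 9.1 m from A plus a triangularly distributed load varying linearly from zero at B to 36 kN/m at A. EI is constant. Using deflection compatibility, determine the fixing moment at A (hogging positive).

M_A = 399.1 kN·m

Release the roller at B. Primary structure: cantilever fixed at A.
Primary-structure tip deflection at B by superposition:
  clockwise couple 17.75 at a = 9.1: M₀a(2L − a)/(2EI) = 1365/EI
  triangular load, peak 36 at the fixed end: w₀L⁴/(30EI) = 34273/EI
  δ_0 = 35638/EI
Tip deflection under a unit load at B: L³/(3EI) = 732.3/EI.
Compatibility at B: δ_0 − R_B·δ_{BB} = 0, so R_B = 35638/732.3 = 48.66 kN.
Moment equilibrium about A: M_A = Σ(load moments about A) − R_B·L = 1032 − 48.66×13 = 399.1 kN·m.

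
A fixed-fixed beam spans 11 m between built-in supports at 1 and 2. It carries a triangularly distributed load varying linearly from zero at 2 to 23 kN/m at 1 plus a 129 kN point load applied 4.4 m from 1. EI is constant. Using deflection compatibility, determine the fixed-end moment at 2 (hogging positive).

Take the two fixed-end moments M_1, M_2 as redundants; the released structure is the simple span 12.
Simple-span end rotations at 1 and 2 under the given loads:
  at 1: triangular load, peak 23: w₀L³/(45EI) = 680.3/EI
  at 2: triangular load, peak 23: 7w₀L³/(360EI) = 595.3/EI
  at 1: point load 129 at a = 4.4: Pab(L + b)/(6LEI) = 999/EI
  at 2: point load 129 at a = 4.4: Pab(L + a)/(6LEI) = 874.1/EI
  θ_10 = 1679/EI,  θ_20 = 1469/EI
Flexibility coefficients: a unit moment at one end gives L/(3EI) there and L/(6EI) at the far end, so f₁₁ = f₂₂ = 3.667/EI and f₁₂ = f₂₁ = 1.833/EI.
Compatibility — zero rotation at each built-in end:
  3.667 M_1 + 1.833 M_2 = 1679
  1.833 M_1 + 3.667 M_2 = 1469
Solving the pair gives M_1 = 343.5 kN·m and M_2 = 229 kN·m (hogging).

M_2 = 229 kN·m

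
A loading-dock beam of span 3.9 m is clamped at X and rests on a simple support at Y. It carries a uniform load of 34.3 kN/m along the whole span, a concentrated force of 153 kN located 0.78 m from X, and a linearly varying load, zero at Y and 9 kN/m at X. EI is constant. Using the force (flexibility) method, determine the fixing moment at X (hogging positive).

Release the roller at Y. Primary structure: cantilever fixed at X.
Deflection at Y on the released cantilever, summing each load's contribution:
  UDL 34.3: wL⁴/(8EI) = 991.9/EI
  point load 153 at a = 0.78: Pa²(3L − a)/(6EI) = 169.4/EI
  triangular load, peak 9 at the fixed end: w₀L⁴/(30EI) = 69.4/EI
  δ_0 = 1231/EI
Flexibility coefficient — unit upward force at Y: δ_{YY} = L³/(3EI) = 19.77/EI.
The prop prevents deflection at Y: R_Y = δ_0/δ_{YY} = 1231/19.77 = 62.24 kN.
Moment equilibrium about X: M_X = Σ(load moments about X) − R_Y·L = 403 − 62.24×3.9 = 160.3 kN·m.

M_X = 160.3 kN·m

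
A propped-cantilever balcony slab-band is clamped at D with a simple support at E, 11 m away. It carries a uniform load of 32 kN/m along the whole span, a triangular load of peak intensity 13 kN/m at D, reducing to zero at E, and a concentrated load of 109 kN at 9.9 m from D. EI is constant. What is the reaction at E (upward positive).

Remove the prop at E; the released (primary) structure is a cantilever built in at D.
Primary-structure tip deflection at E by superposition:
  UDL 32: wL⁴/(8EI) = 58564/EI
  triangular load, peak 13 at the fixed end: w₀L⁴/(30EI) = 6344/EI
  point load 109 at a = 9.9: Pa²(3L − a)/(6EI) = 41130/EI
  δ_0 = 106038/EI
Flexibility coefficient — unit upward force at E: δ_{EE} = L³/(3EI) = 443.7/EI.
The prop prevents deflection at E: R_E = δ_0/δ_{EE} = 106038/443.7 = 239 kN.

R_E = 239 kN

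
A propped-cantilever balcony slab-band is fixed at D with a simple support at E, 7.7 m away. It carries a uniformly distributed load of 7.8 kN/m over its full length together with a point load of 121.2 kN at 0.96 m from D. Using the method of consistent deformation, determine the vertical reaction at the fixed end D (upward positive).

Choose R_E as the redundant. The primary structure is the cantilever fixed at D.
Downward deflection at the released point E due to the loads:
  UDL 7.8: wL⁴/(8EI) = 3427/EI
  point load 121.2 at a = 0.96: Pa²(3L − a)/(6EI) = 412.2/EI
  δ_0 = 3840/EI
Tip deflection under a unit load at E: L³/(3EI) = 152.2/EI.
The prop prevents deflection at E: R_E = δ_0/δ_{EE} = 3840/152.2 = 25.23 kN.
Vertical equilibrium: R_D = ΣP − R_E = 181.3 − 25.23 = 156 kN.

R_D = 156 kN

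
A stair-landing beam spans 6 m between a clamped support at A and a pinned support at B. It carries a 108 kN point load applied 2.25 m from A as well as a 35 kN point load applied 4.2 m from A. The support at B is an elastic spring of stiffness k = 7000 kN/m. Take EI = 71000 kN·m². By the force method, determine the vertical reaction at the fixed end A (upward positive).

R_A = 108.2 kN

Take the reaction at B as the redundant and release it; the primary structure is a cantilever fixed at A.
Free-end deflection of the primary structure under the applied loading (downward +):
  point load 108 at a = 2.25: Pa²(3L − a)/(6EI) = 1435/EI
  point load 35 at a = 4.2: Pa²(3L − a)/(6EI) = 1420/EI
  δ_0 = 2855/EI
Tip deflection under a unit load at B: L³/(3EI) = 72/EI.
With EI = 71000 kN·m²: δ_0 = 0.040215 m and δ_{BB} = 0.001014 m/kN.
Compatibility — the spring shortens by R_B/k under the reaction it provides: δ_0 − R_B·δ_{BB} = R_B/k. With 1/k = 0.000143 m/kN, R_B = δ_0 / (δ_{BB} + 1/k) = 0.040215 / (0.001014 + 0.000143) = 34.76 kN.
Vertical equilibrium: R_A = ΣP − R_B = 143 − 34.76 = 108.2 kN.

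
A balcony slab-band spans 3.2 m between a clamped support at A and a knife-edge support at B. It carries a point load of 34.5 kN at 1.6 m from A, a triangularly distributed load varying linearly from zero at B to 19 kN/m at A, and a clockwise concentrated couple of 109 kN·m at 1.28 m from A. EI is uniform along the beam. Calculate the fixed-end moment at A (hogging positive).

M_A = 38.03 kN·m

Release the roller at B. Primary structure: cantilever fixed at A.
Primary-structure tip deflection at B by superposition:
  point load 34.5 at a = 1.6: Pa²(3L − a)/(6EI) = 117.8/EI
  triangular load, peak 19 at the fixed end: w₀L⁴/(30EI) = 66.41/EI
  clockwise couple 109 at a = 1.28: M₀a(2L − a)/(2EI) = 357.2/EI
  δ_0 = 541.3/EI
Flexibility coefficient — unit upward force at B: δ_{BB} = L³/(3EI) = 10.92/EI.
The prop prevents deflection at B: R_B = δ_0/δ_{BB} = 541.3/10.92 = 49.56 kN.
Moment equilibrium about A: M_A = Σ(load moments about A) − R_B·L = 196.6 − 49.56×3.2 = 38.03 kN·m.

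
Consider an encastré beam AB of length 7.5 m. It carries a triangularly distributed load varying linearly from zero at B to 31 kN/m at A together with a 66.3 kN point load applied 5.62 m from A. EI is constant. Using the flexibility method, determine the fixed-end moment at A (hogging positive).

M_A = 110.6 kN·m

Release both end moments; the primary structure is a simply-supported span AB with redundants M_A and M_B.
End rotations of the released simple span under the applied load (×1/EI):
  at A: triangular load, peak 31: w₀L³/(45EI) = 290.6/EI
  at B: triangular load, peak 31: 7w₀L³/(360EI) = 254.3/EI
  at A: point load 66.3 at a = 5.62: Pab(L + b)/(6LEI) = 146/EI
  at B: point load 66.3 at a = 5.62: Pab(L + a)/(6LEI) = 204.2/EI
  θ_A0 = 436.6/EI,  θ_B0 = 458.5/EI
Flexibility coefficients: a unit moment at one end gives L/(3EI) there and L/(6EI) at the far end, so f₁₁ = f₂₂ = 2.5/EI and f₁₂ = f₂₁ = 1.25/EI.
Compatibility — zero rotation at each built-in end:
  2.5 M_A + 1.25 M_B = 436.6
  1.25 M_A + 2.5 M_B = 458.5
Solving the pair gives M_A = 110.6 kN·m and M_B = 128.1 kN·m (hogging).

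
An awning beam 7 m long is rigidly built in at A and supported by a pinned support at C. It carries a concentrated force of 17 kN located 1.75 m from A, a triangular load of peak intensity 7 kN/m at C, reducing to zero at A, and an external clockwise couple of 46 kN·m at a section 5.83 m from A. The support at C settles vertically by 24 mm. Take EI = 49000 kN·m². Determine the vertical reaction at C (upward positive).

Remove the prop at C; the released (primary) structure is a cantilever built in at A.
Primary-structure tip deflection at C by superposition:
  point load 17 at a = 1.75: Pa²(3L − a)/(6EI) = 167/EI
  triangular load, peak 7 at the free end: 11w₀L⁴/(120EI) = 1541/EI
  clockwise couple 46 at a = 5.83: M₀a(2L − a)/(2EI) = 1096/EI
  δ_0 = 2803/EI
Flexibility coefficient — unit upward force at C: δ_{CC} = L³/(3EI) = 114.3/EI.
With EI = 49000 kN·m²: δ_0 = 0.057208 m and δ_{CC} = 0.002333 m/kN.
Compatibility — the beam at C must follow the support down by 0.024 m: δ_0 − R_C·δ_{CC} = 0.024, so R_C = (0.057208 − 0.024)/0.002333 = 14.23 kN.

R_C = 14.23 kN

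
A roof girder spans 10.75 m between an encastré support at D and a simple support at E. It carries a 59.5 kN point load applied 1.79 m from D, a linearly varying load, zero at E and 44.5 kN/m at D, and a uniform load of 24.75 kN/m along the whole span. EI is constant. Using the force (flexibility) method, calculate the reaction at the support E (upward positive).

R_E = 149.9 kN

Remove the prop at E; the released (primary) structure is a cantilever built in at D.
Free-end deflection of the primary structure under the applied loading (downward +):
  point load 59.5 at a = 1.79: Pa²(3L − a)/(6EI) = 967.8/EI
  triangular load, peak 44.5 at the fixed end: w₀L⁴/(30EI) = 19809/EI
  UDL 24.75: wL⁴/(8EI) = 41316/EI
  δ_0 = 62093/EI
Tip deflection under a unit load at E: L³/(3EI) = 414.1/EI.
Compatibility at E: δ_0 − R_E·δ_{EE} = 0, so R_E = 62093/414.1 = 149.9 kN.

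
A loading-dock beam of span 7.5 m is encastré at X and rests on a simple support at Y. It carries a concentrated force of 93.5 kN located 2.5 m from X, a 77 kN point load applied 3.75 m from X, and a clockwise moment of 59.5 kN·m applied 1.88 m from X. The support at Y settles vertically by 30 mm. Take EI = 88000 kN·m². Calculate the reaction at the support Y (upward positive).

R_Y = 24.36 kN

Choose R_Y as the redundant. The primary structure is the cantilever fixed at X.
Deflection at Y on the released cantilever, summing each load's contribution:
  point load 93.5 at a = 2.5: Pa²(3L − a)/(6EI) = 1948/EI
  point load 77 at a = 3.75: Pa²(3L − a)/(6EI) = 3384/EI
  clockwise couple 59.5 at a = 1.88: M₀a(2L − a)/(2EI) = 733.8/EI
  δ_0 = 6066/EI
Tip deflection under a unit load at Y: L³/(3EI) = 140.6/EI.
With EI = 88000 kN·m²: δ_0 = 0.068926 m and δ_{YY} = 0.001598 m/kN.
Compatibility — the beam at Y must follow the support down by 0.03 m: δ_0 − R_Y·δ_{YY} = 0.03, so R_Y = (0.068926 − 0.03)/0.001598 = 24.36 kN.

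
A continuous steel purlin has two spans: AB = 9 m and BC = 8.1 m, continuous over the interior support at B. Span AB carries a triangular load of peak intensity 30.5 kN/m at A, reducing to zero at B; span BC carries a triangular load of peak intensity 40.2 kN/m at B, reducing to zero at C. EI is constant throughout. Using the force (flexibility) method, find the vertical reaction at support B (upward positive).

Take M_B as the redundant. Released structure: two simple spans AB and BC with a hinge at B.
Discontinuity in slope at B on the released structure — sum the simple-span end rotations:
  span AB: triangular load, peak 30.5: 7w₀L³/(360EI) = 432.3/EI
  span BC: triangular load, peak 40.2: w₀L³/(45EI) = 474.8/EI
  relative rotation θ_0 = (432.3 + 474.8)/EI = 907.1/EI
A unit hogging moment at B produces rotation L₁/(3EI) + L₂/(3EI) = 5.7/EI.
Slope continuity at B: θ_0 = M_B·5.7/EI, so M_B = 907.1/5.7 = 159.1 kN·m (hogging).
Span AB, ΣM about A with M_B applied at B: R_B^{AB}·9 = 411.8 + 159.1, so R_B^{AB} = 63.43 kN and R_A = 137.2 − 63.43 = 73.82 kN.
Span BC, ΣM about C: R_B^{BC}·8.1 = 879.2 + 159.1, so R_B^{BC} = 128.2 kN and R_C = 162.8 − 128.2 = 34.62 kN.
R_B = 63.43 + 128.2 = 191.6 kN.

R_B = 191.6 kN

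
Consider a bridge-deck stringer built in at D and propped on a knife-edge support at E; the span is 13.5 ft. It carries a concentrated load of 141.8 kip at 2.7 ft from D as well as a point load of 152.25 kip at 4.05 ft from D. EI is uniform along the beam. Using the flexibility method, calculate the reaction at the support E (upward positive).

Choose R_E as the redundant. The primary structure is the cantilever fixed at D.
Free-end deflection of the primary structure under the applied loading (downward +):
  point load 141.8 at a = 2.7: Pa²(3L − a)/(6EI) = 6512/EI
  point load 152.25 at a = 4.05: Pa²(3L − a)/(6EI) = 15171/EI
  δ_0 = 21683/EI
Flexibility coefficient — unit upward force at E: δ_{EE} = L³/(3EI) = 820.1/EI.
Compatibility at E: δ_0 − R_E·δ_{EE} = 0, so R_E = 21683/820.1 = 26.44 kip.

R_E = 26.44 kip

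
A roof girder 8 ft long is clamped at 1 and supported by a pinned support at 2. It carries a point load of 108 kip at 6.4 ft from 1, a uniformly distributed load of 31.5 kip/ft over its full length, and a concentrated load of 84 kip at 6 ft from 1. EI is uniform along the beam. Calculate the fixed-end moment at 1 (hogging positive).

M_1 = 413.7 kip·ft

Take the reaction at 2 as the redundant and release it; the primary structure is a cantilever fixed at 1.
Free-end deflection of the primary structure under the applied loading (downward +):
  point load 108 at a = 6.4: Pa²(3L − a)/(6EI) = 12976/EI
  UDL 31.5: wL⁴/(8EI) = 16128/EI
  point load 84 at a = 6: Pa²(3L − a)/(6EI) = 9072/EI
  δ_0 = 38176/EI
Flexibility coefficient — unit upward force at 2: δ_{22} = L³/(3EI) = 170.7/EI.
Compatibility at 2: δ_0 − R_2·δ_{22} = 0, so R_2 = 38176/170.7 = 223.7 kip.
Moment equilibrium about 1: M_1 = Σ(load moments about 1) − R_2·L = 2203 − 223.7×8 = 413.7 kip·ft.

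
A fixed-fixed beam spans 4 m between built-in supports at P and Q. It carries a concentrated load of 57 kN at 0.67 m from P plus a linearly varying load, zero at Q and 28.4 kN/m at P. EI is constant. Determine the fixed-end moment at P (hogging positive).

M_P = 49.19 kN·m

Take the two fixed-end moments M_P, M_Q as redundants; the released structure is the simple span PQ.
End rotations of the released simple span under the applied load (×1/EI):
  at P: point load 57 at a = 0.67: Pab(L + b)/(6LEI) = 38.84/EI
  at Q: point load 57 at a = 0.67: Pab(L + a)/(6LEI) = 24.75/EI
  at P: triangular load, peak 28.4: w₀L³/(45EI) = 40.39/EI
  at Q: triangular load, peak 28.4: 7w₀L³/(360EI) = 35.34/EI
  θ_P0 = 79.23/EI,  θ_Q0 = 60.09/EI
Flexibility coefficients: a unit moment at one end gives L/(3EI) there and L/(6EI) at the far end, so f₁₁ = f₂₂ = 1.333/EI and f₁₂ = f₂₁ = 0.6667/EI.
Compatibility — zero rotation at each built-in end:
  1.333 M_P + 0.6667 M_Q = 79.23
  0.6667 M_P + 1.333 M_Q = 60.09
Solving the pair gives M_P = 49.19 kN·m and M_Q = 20.47 kN·m (hogging).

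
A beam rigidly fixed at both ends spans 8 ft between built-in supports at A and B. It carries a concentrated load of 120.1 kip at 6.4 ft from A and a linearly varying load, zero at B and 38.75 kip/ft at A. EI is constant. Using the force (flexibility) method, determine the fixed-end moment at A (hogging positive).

M_A = 154.7 kip·ft

Release both end moments; the primary structure is a simply-supported span AB with redundants M_A and M_B.
Simple-span end rotations at A and B under the given loads:
  at A: point load 120.1 at a = 6.4: Pab(L + b)/(6LEI) = 246/EI
  at B: point load 120.1 at a = 6.4: Pab(L + a)/(6LEI) = 368.9/EI
  at A: triangular load, peak 38.75: w₀L³/(45EI) = 440.9/EI
  at B: triangular load, peak 38.75: 7w₀L³/(360EI) = 385.8/EI
  θ_A0 = 686.9/EI,  θ_B0 = 754.7/EI
Flexibility coefficients: a unit moment at one end gives L/(3EI) there and L/(6EI) at the far end, so f₁₁ = f₂₂ = 2.667/EI and f₁₂ = f₂₁ = 1.333/EI.
Compatibility — zero rotation at each built-in end:
  2.667 M_A + 1.333 M_B = 686.9
  1.333 M_A + 2.667 M_B = 754.7
Solving the pair gives M_A = 154.7 kip·ft and M_B = 205.6 kip·ft (hogging).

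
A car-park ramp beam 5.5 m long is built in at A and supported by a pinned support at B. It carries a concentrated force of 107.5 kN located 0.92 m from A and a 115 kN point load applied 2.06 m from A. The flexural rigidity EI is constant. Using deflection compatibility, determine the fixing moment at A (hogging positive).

M_A = 195.9 kN·m

Release the roller at B. Primary structure: cantilever fixed at A.
Free-end deflection of the primary structure under the applied loading (downward +):
  point load 107.5 at a = 0.92: Pa²(3L − a)/(6EI) = 236.3/EI
  point load 115 at a = 2.06: Pa²(3L − a)/(6EI) = 1174/EI
  δ_0 = 1411/EI
Flexibility coefficient — unit upward force at B: δ_{BB} = L³/(3EI) = 55.46/EI.
The prop prevents deflection at B: R_B = δ_0/δ_{BB} = 1411/55.46 = 25.44 kN.
Moment equilibrium about A: M_A = Σ(load moments about A) − R_B·L = 335.8 − 25.44×5.5 = 195.9 kN·m.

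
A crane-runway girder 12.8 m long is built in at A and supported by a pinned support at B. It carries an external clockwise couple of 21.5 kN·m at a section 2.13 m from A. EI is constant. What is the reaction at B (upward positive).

Take the reaction at B as the redundant and release it; the primary structure is a cantilever fixed at A.
Free-end deflection of the primary structure under the applied loading (downward +):
  clockwise couple 21.5 at a = 2.13: M₀a(2L − a)/(2EI) = 537.4/EI
Tip deflection under a unit load at B: L³/(3EI) = 699.1/EI.
Compatibility at B: δ_0 − R_B·δ_{BB} = 0, so R_B = 537.4/699.1 = 0.7688 kN.

R_B = 0.7688 kN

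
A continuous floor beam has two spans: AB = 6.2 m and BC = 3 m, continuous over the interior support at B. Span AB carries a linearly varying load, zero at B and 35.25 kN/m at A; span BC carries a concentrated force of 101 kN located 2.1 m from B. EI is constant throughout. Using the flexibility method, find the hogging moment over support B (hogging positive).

M_B = 66.75 kN·m

Insert a hinge at B; M_B is the redundant, and each span becomes simply supported.
End slopes at the hinge B, treating each span as simply supported:
  span AB: triangular load, peak 35.25: 7w₀L³/(360EI) = 163.4/EI
  span BC: point load 101 at a = 2.1: Pab(L + b)/(6LEI) = 41.36/EI
  relative rotation θ_0 = (163.4 + 41.36)/EI = 204.7/EI
A unit hogging moment at B produces rotation L₁/(3EI) + L₂/(3EI) = 3.067/EI.
Compatibility: M_B·(L₁+L₂)/(3EI) = θ_0, giving M_B = 66.75 kN·m (hogging).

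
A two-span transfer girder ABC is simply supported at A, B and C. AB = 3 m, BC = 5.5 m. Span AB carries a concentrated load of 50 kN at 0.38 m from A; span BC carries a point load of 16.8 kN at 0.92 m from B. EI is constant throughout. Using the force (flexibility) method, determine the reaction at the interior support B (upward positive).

R_B = 25.95 kN

Insert a hinge at B; M_B is the redundant, and each span becomes simply supported.
End slopes at the hinge B, treating each span as simply supported:
  span AB: point load 50 at a = 0.38: Pab(L + a)/(6LEI) = 9.348/EI
  span BC: point load 16.8 at a = 0.92: Pab(L + b)/(6LEI) = 21.62/EI
  relative rotation θ_0 = (9.348 + 21.62)/EI = 30.97/EI
A unit hogging moment at B produces rotation L₁/(3EI) + L₂/(3EI) = 2.833/EI.
Slope continuity at B: θ_0 = M_B·2.833/EI, so M_B = 30.97/2.833 = 10.93 kN·m (hogging).
Span AB, ΣM about A with M_B applied at B: R_B^{AB}·3 = 19 + 10.93, so R_B^{AB} = 9.977 kN and R_A = 50 − 9.977 = 40.02 kN.
Span BC, ΣM about C: R_B^{BC}·5.5 = 76.94 + 10.93, so R_B^{BC} = 15.98 kN and R_C = 16.8 − 15.98 = 0.8228 kN.
R_B = 9.977 + 15.98 = 25.95 kN.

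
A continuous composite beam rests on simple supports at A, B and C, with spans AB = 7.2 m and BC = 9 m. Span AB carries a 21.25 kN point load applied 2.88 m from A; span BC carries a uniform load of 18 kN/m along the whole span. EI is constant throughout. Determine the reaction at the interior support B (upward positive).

Insert a hinge at B; M_B is the redundant, and each span becomes simply supported.
Discontinuity in slope at B on the released structure — sum the simple-span end rotations:
  span AB: point load 21.25 at a = 2.88: Pab(L + a)/(6LEI) = 61.69/EI
  span BC: UDL 18: wL³/(24EI) = 546.8/EI
  relative rotation θ_0 = (61.69 + 546.8)/EI = 608.4/EI
A unit hogging moment at B produces rotation L₁/(3EI) + L₂/(3EI) = 5.4/EI.
Slope continuity at B: θ_0 = M_B·5.4/EI, so M_B = 608.4/5.4 = 112.7 kN·m (hogging).
Span AB, ΣM about A with M_B applied at B: R_B^{AB}·7.2 = 61.2 + 112.7, so R_B^{AB} = 24.15 kN and R_A = 21.25 − 24.15 = -2.899 kN.
Span BC, ΣM about C: R_B^{BC}·9 = 729 + 112.7, so R_B^{BC} = 93.52 kN and R_C = 162 − 93.52 = 68.48 kN.
R_B = 24.15 + 93.52 = 117.7 kN.

R_B = 117.7 kN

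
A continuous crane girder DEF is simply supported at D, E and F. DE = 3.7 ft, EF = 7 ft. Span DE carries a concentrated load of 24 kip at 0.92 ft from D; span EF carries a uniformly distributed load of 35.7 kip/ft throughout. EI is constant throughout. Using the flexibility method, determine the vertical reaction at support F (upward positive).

R_F = 104 kip

Insert a hinge at E; M_E is the redundant, and each span becomes simply supported.
Rotations at E on the released spans (each span's end-slope, ×1/EI):
  span DE: point load 24 at a = 0.92: Pab(L + a)/(6LEI) = 12.77/EI
  span EF: UDL 35.7: wL³/(24EI) = 510.2/EI
  relative rotation θ_0 = (12.77 + 510.2)/EI = 523/EI
A unit hogging moment at E produces rotation L₁/(3EI) + L₂/(3EI) = 3.567/EI.
Slope continuity at E: θ_0 = M_E·3.567/EI, so M_E = 523/3.567 = 146.6 kip·ft (hogging).
Span EF, ΣM about F: R_E^{EF}·7 = 874.6 + 146.6, so R_E^{EF} = 145.9 kip and R_F = 249.9 − 145.9 = 104 kip.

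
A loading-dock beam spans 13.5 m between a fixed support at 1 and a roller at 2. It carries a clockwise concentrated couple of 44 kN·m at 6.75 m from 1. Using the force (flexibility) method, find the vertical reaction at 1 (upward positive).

Remove the prop at 2; the released (primary) structure is a cantilever built in at 1.
Primary-structure tip deflection at 2 by superposition:
  clockwise couple 44 at a = 6.75: M₀a(2L − a)/(2EI) = 3007/EI
Tip deflection under a unit load at 2: L³/(3EI) = 820.1/EI.
The prop prevents deflection at 2: R_2 = δ_0/δ_{22} = 3007/820.1 = 3.667 kN.
Vertical equilibrium: R_1 = ΣP − R_2 = 0 − 3.667 = -3.667 kN.

R_1 = -3.667 kN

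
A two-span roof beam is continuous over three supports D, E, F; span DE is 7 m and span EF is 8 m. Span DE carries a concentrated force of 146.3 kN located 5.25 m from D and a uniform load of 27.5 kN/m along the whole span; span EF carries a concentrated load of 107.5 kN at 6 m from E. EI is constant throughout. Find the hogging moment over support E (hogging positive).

Insert a hinge at E; M_E is the redundant, and each span becomes simply supported.
End slopes at the hinge E, treating each span as simply supported:
  span DE: point load 146.3 at a = 5.25: Pab(L + a)/(6LEI) = 392/EI
  span DE: UDL 27.5: wL³/(24EI) = 393/EI
  span EF: point load 107.5 at a = 6: Pab(L + b)/(6LEI) = 268.8/EI
  relative rotation θ_0 = (785.1 + 268.8)/EI = 1054/EI
A unit hogging moment at E produces rotation L₁/(3EI) + L₂/(3EI) = 5/EI.
Compatibility: M_E·(L₁+L₂)/(3EI) = θ_0, giving M_E = 210.8 kN·m (hogging).

M_E = 210.8 kN·m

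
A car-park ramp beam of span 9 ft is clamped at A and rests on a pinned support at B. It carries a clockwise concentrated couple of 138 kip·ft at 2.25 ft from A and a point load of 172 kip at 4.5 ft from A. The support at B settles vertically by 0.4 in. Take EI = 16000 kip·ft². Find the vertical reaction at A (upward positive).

R_A = 110.4 kip

Release the roller at B. Primary structure: cantilever fixed at A.
Free-end deflection of the primary structure under the applied loading (downward +):
  clockwise couple 138 at a = 2.25: M₀a(2L − a)/(2EI) = 2445/EI
  point load 172 at a = 4.5: Pa²(3L − a)/(6EI) = 13061/EI
  δ_0 = 15506/EI
Flexibility coefficient — unit upward force at B: δ_{BB} = L³/(3EI) = 243/EI.
With EI = 16000 kip·ft²: δ_0 = 0.96915 ft and δ_{BB} = 0.015187 ft/kip.
Compatibility — the beam at B must follow the support down by 0.03333 ft: δ_0 − R_B·δ_{BB} = 0.03333, so R_B = (0.96915 − 0.03333)/0.015187 = 61.62 kip.
Vertical equilibrium: R_A = ΣP − R_B = 172 − 61.62 = 110.4 kip.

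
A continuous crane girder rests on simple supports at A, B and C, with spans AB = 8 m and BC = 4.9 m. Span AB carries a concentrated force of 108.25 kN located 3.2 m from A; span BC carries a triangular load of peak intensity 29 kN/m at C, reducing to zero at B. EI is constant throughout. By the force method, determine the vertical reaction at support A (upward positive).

Insert a hinge at B; M_B is the redundant, and each span becomes simply supported.
End slopes at the hinge B, treating each span as simply supported:
  span AB: point load 108.25 at a = 3.2: Pab(L + a)/(6LEI) = 388/EI
  span BC: triangular load, peak 29: 7w₀L³/(360EI) = 66.34/EI
  relative rotation θ_0 = (388 + 66.34)/EI = 454.3/EI
A unit hogging moment at B produces rotation L₁/(3EI) + L₂/(3EI) = 4.3/EI.
Slope continuity at B: θ_0 = M_B·4.3/EI, so M_B = 454.3/4.3 = 105.7 kN·m (hogging).
Span AB, ΣM about A with M_B applied at B: R_B^{AB}·8 = 346.4 + 105.7, so R_B^{AB} = 56.51 kN and R_A = 108.2 − 56.51 = 51.74 kN.

R_A = 51.74 kN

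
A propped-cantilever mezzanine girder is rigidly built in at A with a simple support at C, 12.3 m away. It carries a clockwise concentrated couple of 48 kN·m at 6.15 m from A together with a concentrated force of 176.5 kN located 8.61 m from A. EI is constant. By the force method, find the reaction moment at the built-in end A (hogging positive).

M_A = 290.3 kN·m

Choose R_C as the redundant. The primary structure is the cantilever fixed at A.
Deflection at C on the released cantilever, summing each load's contribution:
  clockwise couple 48 at a = 6.15: M₀a(2L − a)/(2EI) = 2723/EI
  point load 176.5 at a = 8.61: Pa²(3L − a)/(6EI) = 61693/EI
  δ_0 = 64416/EI
Flexibility coefficient — unit upward force at C: δ_{CC} = L³/(3EI) = 620.3/EI.
Compatibility at C: δ_0 − R_C·δ_{CC} = 0, so R_C = 64416/620.3 = 103.8 kN.
Moment equilibrium about A: M_A = Σ(load moments about A) − R_C·L = 1568 − 103.8×12.3 = 290.3 kN·m.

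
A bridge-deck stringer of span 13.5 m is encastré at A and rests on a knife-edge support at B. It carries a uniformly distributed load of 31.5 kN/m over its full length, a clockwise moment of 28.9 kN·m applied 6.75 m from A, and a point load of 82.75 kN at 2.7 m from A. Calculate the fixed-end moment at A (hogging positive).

Remove the prop at B; the released (primary) structure is a cantilever built in at A.
Downward deflection at the released point B due to the loads:
  UDL 31.5: wL⁴/(8EI) = 130784/EI
  clockwise couple 28.9 at a = 6.75: M₀a(2L − a)/(2EI) = 1975/EI
  point load 82.75 at a = 2.7: Pa²(3L − a)/(6EI) = 3800/EI
  δ_0 = 136560/EI
Flexibility coefficient — unit upward force at B: δ_{BB} = L³/(3EI) = 820.1/EI.
Compatibility at B: δ_0 − R_B·δ_{BB} = 0, so R_B = 136560/820.1 = 166.5 kN.
Moment equilibrium about A: M_A = Σ(load moments about A) − R_B·L = 3123 − 166.5×13.5 = 874.9 kN·m.

M_A = 874.9 kN·m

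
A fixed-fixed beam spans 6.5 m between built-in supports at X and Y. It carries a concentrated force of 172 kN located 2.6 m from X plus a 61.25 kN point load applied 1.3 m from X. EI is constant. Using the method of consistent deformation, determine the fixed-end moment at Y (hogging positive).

Take the two fixed-end moments M_X, M_Y as redundants; the released structure is the simple span XY.
Simple-span end rotations at X and Y under the given loads:
  at X: point load 172 at a = 2.6: Pab(L + b)/(6LEI) = 465.1/EI
  at Y: point load 172 at a = 2.6: Pab(L + a)/(6LEI) = 407/EI
  at X: point load 61.25 at a = 1.3: Pab(L + b)/(6LEI) = 124.2/EI
  at Y: point load 61.25 at a = 1.3: Pab(L + a)/(6LEI) = 82.81/EI
  θ_X0 = 589.3/EI,  θ_Y0 = 489.8/EI
Flexibility coefficients: a unit moment at one end gives L/(3EI) there and L/(6EI) at the far end, so f₁₁ = f₂₂ = 2.167/EI and f₁₂ = f₂₁ = 1.083/EI.
Compatibility — zero rotation at each built-in end:
  2.167 M_X + 1.083 M_Y = 589.3
  1.083 M_X + 2.167 M_Y = 489.8
Solving the pair gives M_X = 212 kN·m and M_Y = 120.1 kN·m (hogging).

M_Y = 120.1 kN·m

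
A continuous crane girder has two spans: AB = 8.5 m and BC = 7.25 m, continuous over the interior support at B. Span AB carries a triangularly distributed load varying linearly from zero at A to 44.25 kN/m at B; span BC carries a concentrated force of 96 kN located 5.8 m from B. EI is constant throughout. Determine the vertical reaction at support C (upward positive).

Release continuity at B by inserting a hinge; the redundant is the internal moment M_B. The primary structure is two simply-supported spans AB and BC.
Discontinuity in slope at B on the released structure — sum the simple-span end rotations:
  span AB: triangular load, peak 44.25: w₀L³/(45EI) = 603.9/EI
  span BC: point load 96 at a = 5.8: Pab(L + b)/(6LEI) = 161.5/EI
  relative rotation θ_0 = (603.9 + 161.5)/EI = 765.4/EI
A unit hogging moment at B produces rotation L₁/(3EI) + L₂/(3EI) = 5.25/EI.
Slope continuity at B: θ_0 = M_B·5.25/EI, so M_B = 765.4/5.25 = 145.8 kN·m (hogging).
Span BC, ΣM about C: R_B^{BC}·7.25 = 139.2 + 145.8, so R_B^{BC} = 39.31 kN and R_C = 96 − 39.31 = 56.69 kN.

R_C = 56.69 kN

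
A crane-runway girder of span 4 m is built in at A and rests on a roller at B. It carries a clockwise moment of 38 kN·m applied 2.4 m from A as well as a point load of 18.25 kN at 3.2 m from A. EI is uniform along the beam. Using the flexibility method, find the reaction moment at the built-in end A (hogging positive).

M_A = -2.872 kN·m

Release the roller at B. Primary structure: cantilever fixed at A.
Downward deflection at the released point B due to the loads:
  clockwise couple 38 at a = 2.4: M₀a(2L − a)/(2EI) = 255.4/EI
  point load 18.25 at a = 3.2: Pa²(3L − a)/(6EI) = 274.1/EI
  δ_0 = 529.5/EI
Flexibility coefficient — unit upward force at B: δ_{BB} = L³/(3EI) = 21.33/EI.
Compatibility at B: δ_0 − R_B·δ_{BB} = 0, so R_B = 529.5/21.33 = 24.82 kN.
Moment equilibrium about A: M_A = Σ(load moments about A) − R_B·L = 96.4 − 24.82×4 = -2.872 kN·m.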